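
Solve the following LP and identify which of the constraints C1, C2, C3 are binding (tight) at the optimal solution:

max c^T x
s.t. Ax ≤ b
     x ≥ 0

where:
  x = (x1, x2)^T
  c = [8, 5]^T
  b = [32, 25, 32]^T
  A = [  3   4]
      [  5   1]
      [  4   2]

At x1 = 4, x2 = 5, compute slack b - a·x for each constraint:
  C1: 32 − 32 = 0  (binding)
  C2: 25 − 25 = 0  (binding)
  C3: 32 − 26 = 6  (slack)

Optimal: x1 = 4, x2 = 5
Binding: C1, C2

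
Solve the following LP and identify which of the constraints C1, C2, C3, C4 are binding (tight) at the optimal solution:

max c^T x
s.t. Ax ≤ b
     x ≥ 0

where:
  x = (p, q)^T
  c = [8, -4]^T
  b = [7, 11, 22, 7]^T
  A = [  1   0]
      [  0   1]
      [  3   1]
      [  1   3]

At p = 7, q = 0, compute slack b - a·x for each constraint:
  C1: 7 − 7 = 0  (binding)
  C2: 11 − 0 = 11  (slack)
  C3: 22 − 21 = 1  (slack)
  C4: 7 − 7 = 0  (binding)

Optimal: p = 7, q = 0
Binding: C1, C4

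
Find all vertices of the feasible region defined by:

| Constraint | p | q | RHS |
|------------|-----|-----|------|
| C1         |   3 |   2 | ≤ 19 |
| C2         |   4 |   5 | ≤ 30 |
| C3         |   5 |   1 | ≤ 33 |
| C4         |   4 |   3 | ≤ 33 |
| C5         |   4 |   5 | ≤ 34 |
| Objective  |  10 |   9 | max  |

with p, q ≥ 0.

(0, 0), (6.333, 0), (5, 2), (0, 6)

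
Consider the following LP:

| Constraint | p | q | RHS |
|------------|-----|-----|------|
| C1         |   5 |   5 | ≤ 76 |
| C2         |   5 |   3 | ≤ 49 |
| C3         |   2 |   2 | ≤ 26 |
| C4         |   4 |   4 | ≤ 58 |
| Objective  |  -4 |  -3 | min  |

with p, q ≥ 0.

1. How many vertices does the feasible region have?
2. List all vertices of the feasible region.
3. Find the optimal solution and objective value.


1. 4
2. (0, 0), (9.8, 0), (5, 8), (0, 13)
3. p = 5, q = 8, z = -44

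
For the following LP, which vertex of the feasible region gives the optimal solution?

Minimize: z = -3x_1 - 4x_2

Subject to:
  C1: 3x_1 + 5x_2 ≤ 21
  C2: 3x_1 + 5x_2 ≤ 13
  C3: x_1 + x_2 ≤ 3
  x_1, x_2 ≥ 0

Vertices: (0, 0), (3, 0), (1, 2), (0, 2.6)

Evaluate the objective at each vertex of the feasible region:
  z(0, 0) = 0
  z(3, 0) = -9
  z(1, 2) = -11  ←
  z(0, 2.6) = -10.4
The minimum is at x_1 = 1, x_2 = 2.

(1, 2)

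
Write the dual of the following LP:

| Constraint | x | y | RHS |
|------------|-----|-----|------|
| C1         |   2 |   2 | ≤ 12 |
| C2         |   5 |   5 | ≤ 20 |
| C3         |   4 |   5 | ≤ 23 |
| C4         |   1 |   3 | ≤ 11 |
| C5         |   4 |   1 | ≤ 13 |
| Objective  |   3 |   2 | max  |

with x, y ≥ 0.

Primal max cᵀx s.t. Ax ≤ b, x ≥ 0  →  Dual min bᵀy s.t. Aᵀy ≥ c, y ≥ 0.

Minimize: z = 12y1 + 20y2 + 23y3 + 11y4 + 13y5

Subject to:
  2y1 + 5y2 + 4y3 + y4 + 4y5 ≥ 3
  2y1 + 5y2 + 5y3 + 3y4 + y5 ≥ 2
  y1, y2, y3, y4, y5 ≥ 0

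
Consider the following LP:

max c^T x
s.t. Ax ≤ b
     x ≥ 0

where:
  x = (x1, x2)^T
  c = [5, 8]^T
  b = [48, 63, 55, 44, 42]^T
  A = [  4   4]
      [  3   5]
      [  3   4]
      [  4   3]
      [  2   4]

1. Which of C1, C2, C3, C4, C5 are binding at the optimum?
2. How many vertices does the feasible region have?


1. C1, C5
2. 5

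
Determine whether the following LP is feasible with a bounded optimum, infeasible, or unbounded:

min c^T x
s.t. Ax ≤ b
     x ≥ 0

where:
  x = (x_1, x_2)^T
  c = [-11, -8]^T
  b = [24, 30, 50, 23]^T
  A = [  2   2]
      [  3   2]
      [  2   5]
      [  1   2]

Feasible with a bounded optimal solution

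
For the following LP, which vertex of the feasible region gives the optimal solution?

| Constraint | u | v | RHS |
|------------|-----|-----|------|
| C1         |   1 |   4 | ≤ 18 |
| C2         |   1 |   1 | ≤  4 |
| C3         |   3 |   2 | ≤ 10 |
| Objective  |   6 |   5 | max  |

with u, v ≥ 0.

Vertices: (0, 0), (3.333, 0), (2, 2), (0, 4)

Evaluate the objective at each vertex of the feasible region:
  z(0, 0) = 0
  z(3.333, 0) = 20
  z(2, 2) = 22  ←
  z(0, 4) = 20
The maximum is at u = 2, v = 2.

(2, 2)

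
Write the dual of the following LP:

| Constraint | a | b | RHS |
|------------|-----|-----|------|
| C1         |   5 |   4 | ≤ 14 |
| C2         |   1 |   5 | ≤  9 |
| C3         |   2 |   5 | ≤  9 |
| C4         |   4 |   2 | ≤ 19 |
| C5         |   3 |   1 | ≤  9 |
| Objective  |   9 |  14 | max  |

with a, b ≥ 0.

Primal max cᵀx s.t. Ax ≤ b, x ≥ 0  →  Dual min bᵀy s.t. Aᵀy ≥ c, y ≥ 0.

Minimize: z = 14y1 + 9y2 + 9y3 + 19y4 + 9y5

Subject to:
  5y1 + y2 + 2y3 + 4y4 + 3y5 ≥ 9
  4y1 + 5y2 + 5y3 + 2y4 + y5 ≥ 14
  y1, y2, y3, y4, y5 ≥ 0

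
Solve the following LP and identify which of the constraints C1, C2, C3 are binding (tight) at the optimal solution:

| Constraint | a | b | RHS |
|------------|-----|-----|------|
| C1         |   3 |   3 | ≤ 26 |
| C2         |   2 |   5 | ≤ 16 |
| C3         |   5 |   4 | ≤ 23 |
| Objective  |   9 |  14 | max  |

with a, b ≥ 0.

At a = 3, b = 2, compute slack b - a·x for each constraint:
  C1: 26 − 15 = 11  (slack)
  C2: 16 − 16 = 0  (binding)
  C3: 23 − 23 = 0  (binding)

Optimal: a = 3, b = 2
Binding: C2, C3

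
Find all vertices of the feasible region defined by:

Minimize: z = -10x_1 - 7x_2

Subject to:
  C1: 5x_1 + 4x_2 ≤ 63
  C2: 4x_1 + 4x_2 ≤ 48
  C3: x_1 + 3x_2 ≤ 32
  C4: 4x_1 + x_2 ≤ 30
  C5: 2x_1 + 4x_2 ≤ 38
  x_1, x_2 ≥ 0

(0, 0), (7.5, 0), (6, 6), (5, 7), (0, 9.5)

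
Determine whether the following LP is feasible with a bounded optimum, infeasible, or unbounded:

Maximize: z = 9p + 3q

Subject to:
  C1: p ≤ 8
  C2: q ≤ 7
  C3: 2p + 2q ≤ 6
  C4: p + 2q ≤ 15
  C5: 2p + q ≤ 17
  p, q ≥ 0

Feasible with a bounded optimal solution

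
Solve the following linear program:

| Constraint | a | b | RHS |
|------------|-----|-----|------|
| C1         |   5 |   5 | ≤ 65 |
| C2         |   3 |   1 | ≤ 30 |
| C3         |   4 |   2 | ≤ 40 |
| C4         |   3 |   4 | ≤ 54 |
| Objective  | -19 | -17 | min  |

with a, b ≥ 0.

Evaluate the objective at each vertex of the feasible region:
  z(0, 0) = 0
  z(10, 0) = -190
  z(7, 6) = -235  ←
  z(0, 13) = -221
The minimum is at a = 7, b = 6.

a = 7, b = 6, z = -235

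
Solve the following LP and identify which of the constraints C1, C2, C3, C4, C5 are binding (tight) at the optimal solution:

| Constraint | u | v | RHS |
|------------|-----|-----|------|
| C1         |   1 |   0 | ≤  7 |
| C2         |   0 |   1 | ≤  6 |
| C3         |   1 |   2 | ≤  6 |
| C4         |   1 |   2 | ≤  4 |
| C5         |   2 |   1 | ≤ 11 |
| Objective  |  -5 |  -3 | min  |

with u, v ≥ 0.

At u = 4, v = 0, compute slack b - a·x for each constraint:
  C1: 7 − 4 = 3  (slack)
  C2: 6 − 0 = 6  (slack)
  C3: 6 − 4 = 2  (slack)
  C4: 4 − 4 = 0  (binding)
  C5: 11 − 8 = 3  (slack)

Optimal: u = 4, v = 0
Binding: C4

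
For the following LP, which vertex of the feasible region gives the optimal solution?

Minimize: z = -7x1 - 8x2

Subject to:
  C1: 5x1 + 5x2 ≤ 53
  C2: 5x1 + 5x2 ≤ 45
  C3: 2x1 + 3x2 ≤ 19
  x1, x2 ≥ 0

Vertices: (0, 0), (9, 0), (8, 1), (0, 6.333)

Evaluate the objective at each vertex of the feasible region:
  z(0, 0) = 0
  z(9, 0) = -63
  z(8, 1) = -64  ←
  z(0, 6.333) = -50.67
The minimum is at x1 = 8, x2 = 1.

(8, 1)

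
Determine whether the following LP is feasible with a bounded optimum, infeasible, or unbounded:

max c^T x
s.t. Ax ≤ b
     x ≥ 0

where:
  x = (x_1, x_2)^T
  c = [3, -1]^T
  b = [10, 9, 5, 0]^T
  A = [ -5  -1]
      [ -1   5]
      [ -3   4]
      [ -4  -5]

Unbounded (objective can increase without bound)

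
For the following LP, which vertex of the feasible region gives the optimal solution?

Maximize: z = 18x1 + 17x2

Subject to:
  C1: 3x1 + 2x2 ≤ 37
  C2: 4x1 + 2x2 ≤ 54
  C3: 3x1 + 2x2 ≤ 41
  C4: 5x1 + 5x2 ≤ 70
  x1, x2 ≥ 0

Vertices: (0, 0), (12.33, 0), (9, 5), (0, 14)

Evaluate the objective at each vertex of the feasible region:
  z(0, 0) = 0
  z(12.33, 0) = 222
  z(9, 5) = 247  ←
  z(0, 14) = 238
The maximum is at x1 = 9, x2 = 5.

(9, 5)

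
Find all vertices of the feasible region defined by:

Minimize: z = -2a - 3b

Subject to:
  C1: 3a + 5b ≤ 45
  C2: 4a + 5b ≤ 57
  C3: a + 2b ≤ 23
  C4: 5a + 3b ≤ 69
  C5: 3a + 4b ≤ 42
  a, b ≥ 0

(0, 0), (13.8, 0), (13.64, 0.2727), (10, 3), (0, 9)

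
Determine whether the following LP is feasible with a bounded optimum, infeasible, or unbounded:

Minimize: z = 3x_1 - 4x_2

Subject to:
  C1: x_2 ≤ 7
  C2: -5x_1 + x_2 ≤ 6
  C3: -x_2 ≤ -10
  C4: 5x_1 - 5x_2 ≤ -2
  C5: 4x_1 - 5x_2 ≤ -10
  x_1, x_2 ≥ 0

Infeasible (no feasible solution exists)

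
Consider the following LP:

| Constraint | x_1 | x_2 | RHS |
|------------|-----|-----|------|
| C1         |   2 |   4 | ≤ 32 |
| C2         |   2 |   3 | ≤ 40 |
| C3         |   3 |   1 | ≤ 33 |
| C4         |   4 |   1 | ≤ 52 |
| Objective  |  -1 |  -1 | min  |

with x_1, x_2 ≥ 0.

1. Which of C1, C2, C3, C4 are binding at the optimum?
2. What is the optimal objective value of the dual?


1. C1, C3
2. -13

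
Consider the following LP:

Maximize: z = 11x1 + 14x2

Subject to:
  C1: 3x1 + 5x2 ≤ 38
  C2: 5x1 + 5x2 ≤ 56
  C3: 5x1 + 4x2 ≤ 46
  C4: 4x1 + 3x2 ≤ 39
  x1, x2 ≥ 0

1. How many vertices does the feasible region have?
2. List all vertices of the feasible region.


1. 4
2. (0, 0), (9.2, 0), (6, 4), (0, 7.6)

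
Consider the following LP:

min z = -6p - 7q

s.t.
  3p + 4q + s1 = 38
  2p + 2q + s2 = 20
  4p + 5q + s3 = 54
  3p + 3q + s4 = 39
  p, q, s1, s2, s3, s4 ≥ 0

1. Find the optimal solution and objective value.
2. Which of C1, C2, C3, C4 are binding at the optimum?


1. p = 2, q = 8, z = -68
2. C1, C2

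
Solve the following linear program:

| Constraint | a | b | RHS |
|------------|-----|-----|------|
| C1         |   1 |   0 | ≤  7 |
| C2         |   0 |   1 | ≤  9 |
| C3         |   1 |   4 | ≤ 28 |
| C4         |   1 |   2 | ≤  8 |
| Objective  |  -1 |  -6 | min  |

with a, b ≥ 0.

Evaluate the objective at each vertex of the feasible region:
  z(0, 0) = 0
  z(7, 0) = -7
  z(7, 0.5) = -10
  z(0, 4) = -24  ←
The minimum is at a = 0, b = 4.

a = 0, b = 4, z = -24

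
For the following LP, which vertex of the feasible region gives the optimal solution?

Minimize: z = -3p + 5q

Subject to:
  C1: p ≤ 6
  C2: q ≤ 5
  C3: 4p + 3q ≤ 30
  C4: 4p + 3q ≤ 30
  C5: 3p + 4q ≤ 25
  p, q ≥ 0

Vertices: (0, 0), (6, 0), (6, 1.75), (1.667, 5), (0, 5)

Evaluate the objective at each vertex of the feasible region:
  z(0, 0) = 0
  z(6, 0) = -18  ←
  z(6, 1.75) = -9.25
  z(1.667, 5) = 20
  z(0, 5) = 25
The minimum is at p = 6, q = 0.

(6, 0)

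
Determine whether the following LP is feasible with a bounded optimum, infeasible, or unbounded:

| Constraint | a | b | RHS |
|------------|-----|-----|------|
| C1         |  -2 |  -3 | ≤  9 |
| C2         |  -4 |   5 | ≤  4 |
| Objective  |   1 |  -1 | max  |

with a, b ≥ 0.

Unbounded (objective can increase without bound)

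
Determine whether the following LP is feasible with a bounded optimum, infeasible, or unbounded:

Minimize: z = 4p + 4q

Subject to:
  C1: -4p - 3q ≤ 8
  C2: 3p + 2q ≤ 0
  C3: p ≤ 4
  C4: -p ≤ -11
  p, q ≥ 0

Infeasible (no feasible solution exists)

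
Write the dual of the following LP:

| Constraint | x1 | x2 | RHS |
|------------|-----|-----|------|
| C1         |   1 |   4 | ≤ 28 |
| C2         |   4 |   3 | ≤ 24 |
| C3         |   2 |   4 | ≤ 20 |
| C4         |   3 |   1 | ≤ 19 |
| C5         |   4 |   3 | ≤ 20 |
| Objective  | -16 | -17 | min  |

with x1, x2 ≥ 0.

Primal min cᵀx s.t. Ax ≤ b, x ≥ 0  →  Dual max −bᵀy s.t. Aᵀy ≥ −c, y ≥ 0.

Maximize: z = -28y1 - 24y2 - 20y3 - 19y4 - 20y5

Subject to:
  y1 + 4y2 + 2y3 + 3y4 + 4y5 ≥ 16
  4y1 + 3y2 + 4y3 + y4 + 3y5 ≥ 17
  y1, y2, y3, y4, y5 ≥ 0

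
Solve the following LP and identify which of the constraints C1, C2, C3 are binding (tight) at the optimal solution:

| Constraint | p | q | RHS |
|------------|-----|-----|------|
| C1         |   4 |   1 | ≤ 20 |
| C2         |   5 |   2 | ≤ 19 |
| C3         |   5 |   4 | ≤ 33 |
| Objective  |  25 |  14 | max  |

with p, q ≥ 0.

At p = 1, q = 7, compute slack b - a·x for each constraint:
  C1: 20 − 11 = 9  (slack)
  C2: 19 − 19 = 0  (binding)
  C3: 33 − 33 = 0  (binding)

Optimal: p = 1, q = 7
Binding: C2, C3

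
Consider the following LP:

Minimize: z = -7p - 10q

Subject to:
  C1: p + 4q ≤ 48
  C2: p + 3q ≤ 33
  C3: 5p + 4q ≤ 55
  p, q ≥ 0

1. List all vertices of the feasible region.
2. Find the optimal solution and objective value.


1. (0, 0), (11, 0), (3, 10), (0, 11)
2. p = 3, q = 10, z = -121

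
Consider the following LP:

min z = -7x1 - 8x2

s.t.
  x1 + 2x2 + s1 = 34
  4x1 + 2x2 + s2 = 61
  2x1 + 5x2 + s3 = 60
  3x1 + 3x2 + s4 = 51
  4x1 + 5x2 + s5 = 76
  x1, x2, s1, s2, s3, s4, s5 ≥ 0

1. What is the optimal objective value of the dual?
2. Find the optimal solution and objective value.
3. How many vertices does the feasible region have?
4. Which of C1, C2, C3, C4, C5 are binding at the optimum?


1. -127
2. x1 = 9, x2 = 8, z = -127
3. 6
4. C4, C5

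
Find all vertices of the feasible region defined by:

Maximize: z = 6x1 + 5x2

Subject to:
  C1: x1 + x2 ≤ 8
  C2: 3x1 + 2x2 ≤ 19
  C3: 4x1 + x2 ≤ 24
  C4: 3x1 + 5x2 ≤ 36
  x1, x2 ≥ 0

(0, 0), (6, 0), (5.8, 0.8), (3, 5), (2, 6), (0, 7.2)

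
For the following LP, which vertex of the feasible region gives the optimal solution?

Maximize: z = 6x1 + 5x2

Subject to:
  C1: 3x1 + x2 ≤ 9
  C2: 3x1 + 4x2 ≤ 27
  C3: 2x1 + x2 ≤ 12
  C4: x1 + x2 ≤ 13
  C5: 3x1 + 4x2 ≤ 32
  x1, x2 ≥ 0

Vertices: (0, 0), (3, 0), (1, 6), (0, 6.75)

Evaluate the objective at each vertex of the feasible region:
  z(0, 0) = 0
  z(3, 0) = 18
  z(1, 6) = 36  ←
  z(0, 6.75) = 33.75
The maximum is at x1 = 1, x2 = 6.

(1, 6)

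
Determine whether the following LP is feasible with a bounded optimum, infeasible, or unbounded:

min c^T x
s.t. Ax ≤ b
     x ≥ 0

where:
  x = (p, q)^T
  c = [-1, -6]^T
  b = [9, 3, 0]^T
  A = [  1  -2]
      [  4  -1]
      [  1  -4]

Unbounded (objective can decrease without bound)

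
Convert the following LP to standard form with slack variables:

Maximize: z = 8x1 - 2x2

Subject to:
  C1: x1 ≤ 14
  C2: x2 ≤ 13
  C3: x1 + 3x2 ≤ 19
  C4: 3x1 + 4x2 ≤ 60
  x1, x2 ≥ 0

max z = 8x1 - 2x2

s.t.
  x1 + s1 = 14
  x2 + s2 = 13
  x1 + 3x2 + s3 = 19
  3x1 + 4x2 + s4 = 60
  x1, x2, s1, s2, s3, s4 ≥ 0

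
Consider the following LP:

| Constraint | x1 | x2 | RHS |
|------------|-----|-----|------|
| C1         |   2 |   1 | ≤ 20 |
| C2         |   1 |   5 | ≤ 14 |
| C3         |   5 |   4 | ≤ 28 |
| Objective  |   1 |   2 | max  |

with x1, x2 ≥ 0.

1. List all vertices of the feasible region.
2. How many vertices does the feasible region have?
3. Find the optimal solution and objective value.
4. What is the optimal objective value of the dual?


1. (0, 0), (5.6, 0), (4, 2), (0, 2.8)
2. 4
3. x1 = 4, x2 = 2, z = 8
4. 8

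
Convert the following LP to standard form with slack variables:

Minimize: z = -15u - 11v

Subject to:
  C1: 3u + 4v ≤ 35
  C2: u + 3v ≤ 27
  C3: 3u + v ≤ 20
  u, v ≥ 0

min z = -15u - 11v

s.t.
  3u + 4v + s1 = 35
  u + 3v + s2 = 27
  3u + v + s3 = 20
  u, v, s1, s2, s3 ≥ 0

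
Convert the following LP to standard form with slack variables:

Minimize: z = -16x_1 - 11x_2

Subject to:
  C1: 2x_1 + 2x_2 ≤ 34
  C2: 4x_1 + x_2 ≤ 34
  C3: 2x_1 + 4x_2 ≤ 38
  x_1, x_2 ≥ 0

min z = -16x_1 - 11x_2

s.t.
  2x_1 + 2x_2 + s1 = 34
  4x_1 + x_2 + s2 = 34
  2x_1 + 4x_2 + s3 = 38
  x_1, x_2, s1, s2, s3 ≥ 0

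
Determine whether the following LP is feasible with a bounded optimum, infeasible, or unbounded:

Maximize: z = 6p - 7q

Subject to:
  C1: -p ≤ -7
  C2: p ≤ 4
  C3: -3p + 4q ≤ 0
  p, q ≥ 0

Infeasible (no feasible solution exists)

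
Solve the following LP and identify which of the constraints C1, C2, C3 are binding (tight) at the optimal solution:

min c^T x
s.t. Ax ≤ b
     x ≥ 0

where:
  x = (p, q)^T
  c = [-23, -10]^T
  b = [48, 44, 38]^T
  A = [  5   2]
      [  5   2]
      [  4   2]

At p = 6, q = 7, compute slack b - a·x for each constraint:
  C1: 48 − 44 = 4  (slack)
  C2: 44 − 44 = 0  (binding)
  C3: 38 − 38 = 0  (binding)

Optimal: p = 6, q = 7
Binding: C2, C3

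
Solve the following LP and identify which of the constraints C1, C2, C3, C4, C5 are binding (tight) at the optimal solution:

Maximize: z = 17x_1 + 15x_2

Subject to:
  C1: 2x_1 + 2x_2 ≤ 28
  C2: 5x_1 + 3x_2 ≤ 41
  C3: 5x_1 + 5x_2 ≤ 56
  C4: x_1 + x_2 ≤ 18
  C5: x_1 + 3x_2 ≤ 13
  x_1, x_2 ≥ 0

At x_1 = 7, x_2 = 2, compute slack b - a·x for each constraint:
  C1: 28 − 18 = 10  (slack)
  C2: 41 − 41 = 0  (binding)
  C3: 56 − 45 = 11  (slack)
  C4: 18 − 9 = 9  (slack)
  C5: 13 − 13 = 0  (binding)

Optimal: x_1 = 7, x_2 = 2
Binding: C2, C5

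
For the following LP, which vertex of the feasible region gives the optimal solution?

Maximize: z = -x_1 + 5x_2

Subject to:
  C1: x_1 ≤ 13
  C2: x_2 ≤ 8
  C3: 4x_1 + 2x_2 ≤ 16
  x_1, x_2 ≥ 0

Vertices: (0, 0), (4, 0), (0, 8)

Evaluate the objective at each vertex of the feasible region:
  z(0, 0) = 0
  z(4, 0) = -4
  z(0, 8) = 40  ←
The maximum is at x_1 = 0, x_2 = 8.

(0, 8)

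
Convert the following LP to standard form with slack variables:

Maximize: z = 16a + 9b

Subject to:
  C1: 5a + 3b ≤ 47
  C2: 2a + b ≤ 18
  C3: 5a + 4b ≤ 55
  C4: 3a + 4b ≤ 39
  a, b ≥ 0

max z = 16a + 9b

s.t.
  5a + 3b + s1 = 47
  2a + b + s2 = 18
  5a + 4b + s3 = 55
  3a + 4b + s4 = 39
  a, b, s1, s2, s3, s4 ≥ 0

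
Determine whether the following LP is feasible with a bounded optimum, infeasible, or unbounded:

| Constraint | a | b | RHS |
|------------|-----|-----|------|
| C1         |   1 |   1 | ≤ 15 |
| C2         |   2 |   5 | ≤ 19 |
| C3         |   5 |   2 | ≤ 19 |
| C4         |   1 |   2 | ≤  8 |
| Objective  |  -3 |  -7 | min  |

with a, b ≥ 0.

Feasible with a bounded optimal solution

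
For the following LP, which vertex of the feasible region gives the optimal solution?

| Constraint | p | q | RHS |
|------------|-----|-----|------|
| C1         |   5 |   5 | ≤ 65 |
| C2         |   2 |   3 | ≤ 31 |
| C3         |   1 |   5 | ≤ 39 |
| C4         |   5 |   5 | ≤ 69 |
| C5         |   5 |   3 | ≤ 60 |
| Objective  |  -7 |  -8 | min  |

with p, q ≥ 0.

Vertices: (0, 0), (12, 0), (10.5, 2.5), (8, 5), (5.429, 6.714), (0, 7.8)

Evaluate the objective at each vertex of the feasible region:
  z(0, 0) = 0
  z(12, 0) = -84
  z(10.5, 2.5) = -93.5
  z(8, 5) = -96  ←
  z(5.429, 6.714) = -91.71
  z(0, 7.8) = -62.4
The minimum is at p = 8, q = 5.

(8, 5)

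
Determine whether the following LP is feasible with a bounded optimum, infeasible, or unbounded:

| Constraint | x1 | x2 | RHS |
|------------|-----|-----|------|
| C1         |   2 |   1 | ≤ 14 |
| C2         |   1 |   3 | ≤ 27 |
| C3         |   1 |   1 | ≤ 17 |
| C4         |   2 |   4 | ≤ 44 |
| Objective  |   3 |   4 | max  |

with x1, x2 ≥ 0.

Feasible with a bounded optimal solution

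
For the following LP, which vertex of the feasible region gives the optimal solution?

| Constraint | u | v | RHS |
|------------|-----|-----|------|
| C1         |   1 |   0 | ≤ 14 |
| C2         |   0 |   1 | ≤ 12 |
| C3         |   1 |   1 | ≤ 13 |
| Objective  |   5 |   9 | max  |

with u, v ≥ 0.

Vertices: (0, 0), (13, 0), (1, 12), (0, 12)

Evaluate the objective at each vertex of the feasible region:
  z(0, 0) = 0
  z(13, 0) = 65
  z(1, 12) = 113  ←
  z(0, 12) = 108
The maximum is at u = 1, v = 12.

(1, 12)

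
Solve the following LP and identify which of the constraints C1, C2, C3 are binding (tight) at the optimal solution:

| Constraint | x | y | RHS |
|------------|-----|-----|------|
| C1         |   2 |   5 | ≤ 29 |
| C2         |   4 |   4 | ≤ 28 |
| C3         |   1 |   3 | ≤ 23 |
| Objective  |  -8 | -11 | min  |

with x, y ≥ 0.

At x = 2, y = 5, compute slack b - a·x for each constraint:
  C1: 29 − 29 = 0  (binding)
  C2: 28 − 28 = 0  (binding)
  C3: 23 − 17 = 6  (slack)

Optimal: x = 2, y = 5
Binding: C1, C2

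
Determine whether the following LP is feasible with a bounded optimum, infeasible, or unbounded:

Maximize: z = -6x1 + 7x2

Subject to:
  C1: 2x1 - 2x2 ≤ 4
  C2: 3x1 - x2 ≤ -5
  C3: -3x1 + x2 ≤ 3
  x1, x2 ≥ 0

Infeasible (no feasible solution exists)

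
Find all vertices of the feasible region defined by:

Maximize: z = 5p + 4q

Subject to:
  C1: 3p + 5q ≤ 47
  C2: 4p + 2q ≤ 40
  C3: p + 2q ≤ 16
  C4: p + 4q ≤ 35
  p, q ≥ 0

(0, 0), (10, 0), (8, 4), (0, 8)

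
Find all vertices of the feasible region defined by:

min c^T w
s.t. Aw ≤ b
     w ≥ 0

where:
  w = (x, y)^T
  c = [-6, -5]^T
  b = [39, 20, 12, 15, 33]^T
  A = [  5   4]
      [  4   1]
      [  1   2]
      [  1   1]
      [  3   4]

(0, 0), (5, 0), (4, 4), (0, 6)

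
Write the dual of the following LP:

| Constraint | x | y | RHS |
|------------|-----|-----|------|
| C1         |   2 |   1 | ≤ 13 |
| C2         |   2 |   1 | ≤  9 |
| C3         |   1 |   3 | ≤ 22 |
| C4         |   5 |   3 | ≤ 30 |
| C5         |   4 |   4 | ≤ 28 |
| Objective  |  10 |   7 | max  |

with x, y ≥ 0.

Primal max cᵀx s.t. Ax ≤ b, x ≥ 0  →  Dual min bᵀy s.t. Aᵀy ≥ c, y ≥ 0.

Minimize: z = 13y1 + 9y2 + 22y3 + 30y4 + 28y5

Subject to:
  2y1 + 2y2 + y3 + 5y4 + 4y5 ≥ 10
  y1 + y2 + 3y3 + 3y4 + 4y5 ≥ 7
  y1, y2, y3, y4, y5 ≥ 0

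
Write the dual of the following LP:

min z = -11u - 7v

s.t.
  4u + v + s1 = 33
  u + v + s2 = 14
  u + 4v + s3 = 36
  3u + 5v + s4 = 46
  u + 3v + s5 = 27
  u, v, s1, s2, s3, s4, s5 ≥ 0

Primal min cᵀx s.t. Ax ≤ b, x ≥ 0  →  Dual max −bᵀy s.t. Aᵀy ≥ −c, y ≥ 0.

Maximize: z = -33y1 - 14y2 - 36y3 - 46y4 - 27y5

Subject to:
  4y1 + y2 + y3 + 3y4 + y5 ≥ 11
  y1 + y2 + 4y3 + 5y4 + 3y5 ≥ 7
  y1, y2, y3, y4, y5 ≥ 0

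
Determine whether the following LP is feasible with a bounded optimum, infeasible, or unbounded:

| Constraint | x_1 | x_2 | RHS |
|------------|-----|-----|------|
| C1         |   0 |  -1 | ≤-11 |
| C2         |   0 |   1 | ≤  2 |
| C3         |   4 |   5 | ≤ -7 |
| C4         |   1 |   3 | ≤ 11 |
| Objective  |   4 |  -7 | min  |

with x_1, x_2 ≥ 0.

Infeasible (no feasible solution exists)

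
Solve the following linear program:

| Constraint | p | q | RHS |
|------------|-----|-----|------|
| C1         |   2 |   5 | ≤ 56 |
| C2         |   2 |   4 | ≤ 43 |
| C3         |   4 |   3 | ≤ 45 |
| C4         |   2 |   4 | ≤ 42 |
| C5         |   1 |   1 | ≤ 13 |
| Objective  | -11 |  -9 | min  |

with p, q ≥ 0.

Evaluate the objective at each vertex of the feasible region:
  z(0, 0) = 0
  z(11.25, 0) = -123.8
  z(6, 7) = -129  ←
  z(5, 8) = -127
  z(0, 10.5) = -94.5
The minimum is at p = 6, q = 7.

p = 6, q = 7, z = -129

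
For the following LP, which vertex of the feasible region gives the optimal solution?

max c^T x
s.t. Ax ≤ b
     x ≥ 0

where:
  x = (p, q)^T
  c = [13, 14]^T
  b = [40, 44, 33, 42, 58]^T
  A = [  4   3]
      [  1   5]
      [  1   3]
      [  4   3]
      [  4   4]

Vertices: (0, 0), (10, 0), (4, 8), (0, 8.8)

Evaluate the objective at each vertex of the feasible region:
  z(0, 0) = 0
  z(10, 0) = 130
  z(4, 8) = 164  ←
  z(0, 8.8) = 123.2
The maximum is at p = 4, q = 8.

(4, 8)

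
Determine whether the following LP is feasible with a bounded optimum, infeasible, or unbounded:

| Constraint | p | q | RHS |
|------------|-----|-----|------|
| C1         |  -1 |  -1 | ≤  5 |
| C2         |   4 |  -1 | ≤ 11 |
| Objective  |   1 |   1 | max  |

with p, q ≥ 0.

Unbounded (objective can increase without bound)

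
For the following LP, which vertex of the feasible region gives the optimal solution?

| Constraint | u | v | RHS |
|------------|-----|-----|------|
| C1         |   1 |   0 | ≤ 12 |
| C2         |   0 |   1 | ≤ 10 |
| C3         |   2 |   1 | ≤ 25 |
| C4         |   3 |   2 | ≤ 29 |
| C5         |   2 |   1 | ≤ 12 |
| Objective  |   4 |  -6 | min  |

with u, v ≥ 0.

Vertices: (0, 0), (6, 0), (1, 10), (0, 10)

Evaluate the objective at each vertex of the feasible region:
  z(0, 0) = 0
  z(6, 0) = 24
  z(1, 10) = -56
  z(0, 10) = -60  ←
The minimum is at u = 0, v = 10.

(0, 10)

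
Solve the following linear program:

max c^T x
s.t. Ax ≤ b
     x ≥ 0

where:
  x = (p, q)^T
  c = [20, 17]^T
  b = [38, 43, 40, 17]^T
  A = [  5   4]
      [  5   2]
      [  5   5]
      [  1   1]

Evaluate the objective at each vertex of the feasible region:
  z(0, 0) = 0
  z(7.6, 0) = 152
  z(6, 2) = 154  ←
  z(0, 8) = 136
The maximum is at p = 6, q = 2.

p = 6, q = 2, z = 154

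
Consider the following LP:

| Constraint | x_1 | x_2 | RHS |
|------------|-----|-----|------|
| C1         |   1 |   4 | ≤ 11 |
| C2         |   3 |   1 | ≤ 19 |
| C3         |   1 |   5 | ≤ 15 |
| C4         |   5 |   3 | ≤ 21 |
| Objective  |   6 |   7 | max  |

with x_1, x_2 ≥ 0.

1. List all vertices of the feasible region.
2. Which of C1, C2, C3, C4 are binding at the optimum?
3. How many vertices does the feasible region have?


1. (0, 0), (4.2, 0), (3, 2), (0, 2.75)
2. C1, C4
3. 4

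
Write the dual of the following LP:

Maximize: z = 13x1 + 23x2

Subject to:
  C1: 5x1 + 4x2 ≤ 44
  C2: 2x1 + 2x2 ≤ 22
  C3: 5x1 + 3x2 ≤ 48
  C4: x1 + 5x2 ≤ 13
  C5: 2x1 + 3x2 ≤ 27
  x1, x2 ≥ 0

Primal max cᵀx s.t. Ax ≤ b, x ≥ 0  →  Dual min bᵀy s.t. Aᵀy ≥ c, y ≥ 0.

Minimize: z = 44y1 + 22y2 + 48y3 + 13y4 + 27y5

Subject to:
  5y1 + 2y2 + 5y3 + y4 + 2y5 ≥ 13
  4y1 + 2y2 + 3y3 + 5y4 + 3y5 ≥ 23
  y1, y2, y3, y4, y5 ≥ 0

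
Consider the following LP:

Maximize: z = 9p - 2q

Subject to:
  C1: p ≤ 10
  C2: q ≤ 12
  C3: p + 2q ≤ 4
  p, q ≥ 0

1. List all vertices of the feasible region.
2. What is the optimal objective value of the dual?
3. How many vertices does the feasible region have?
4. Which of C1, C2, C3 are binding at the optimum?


1. (0, 0), (4, 0), (0, 2)
2. 36
3. 3
4. C3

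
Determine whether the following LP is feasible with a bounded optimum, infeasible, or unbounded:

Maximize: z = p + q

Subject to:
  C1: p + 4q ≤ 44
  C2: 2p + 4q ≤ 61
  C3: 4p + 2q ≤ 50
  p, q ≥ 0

Feasible with a bounded optimal solution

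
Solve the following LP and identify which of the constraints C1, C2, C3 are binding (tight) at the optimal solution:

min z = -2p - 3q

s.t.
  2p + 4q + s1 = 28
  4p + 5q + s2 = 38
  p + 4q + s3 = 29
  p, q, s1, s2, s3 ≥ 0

At p = 2, q = 6, compute slack b - a·x for each constraint:
  C1: 28 − 28 = 0  (binding)
  C2: 38 − 38 = 0  (binding)
  C3: 29 − 26 = 3  (slack)

Optimal: p = 2, q = 6
Binding: C1, C2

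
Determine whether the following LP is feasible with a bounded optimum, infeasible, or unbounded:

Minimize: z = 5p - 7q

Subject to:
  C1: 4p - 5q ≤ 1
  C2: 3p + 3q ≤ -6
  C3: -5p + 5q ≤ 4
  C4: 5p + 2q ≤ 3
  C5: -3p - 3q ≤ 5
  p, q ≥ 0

Infeasible (no feasible solution exists)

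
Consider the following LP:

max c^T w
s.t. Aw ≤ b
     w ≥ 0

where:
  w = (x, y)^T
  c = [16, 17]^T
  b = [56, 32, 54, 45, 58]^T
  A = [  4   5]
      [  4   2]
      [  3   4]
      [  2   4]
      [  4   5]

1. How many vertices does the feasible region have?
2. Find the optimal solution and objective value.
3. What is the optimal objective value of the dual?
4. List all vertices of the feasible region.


1. 4
2. x = 4, y = 8, z = 200
3. 200
4. (0, 0), (8, 0), (4, 8), (0, 11.2)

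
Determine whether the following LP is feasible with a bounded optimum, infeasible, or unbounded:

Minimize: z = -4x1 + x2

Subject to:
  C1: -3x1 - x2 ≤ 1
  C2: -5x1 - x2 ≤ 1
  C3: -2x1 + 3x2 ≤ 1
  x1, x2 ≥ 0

Unbounded (objective can decrease without bound)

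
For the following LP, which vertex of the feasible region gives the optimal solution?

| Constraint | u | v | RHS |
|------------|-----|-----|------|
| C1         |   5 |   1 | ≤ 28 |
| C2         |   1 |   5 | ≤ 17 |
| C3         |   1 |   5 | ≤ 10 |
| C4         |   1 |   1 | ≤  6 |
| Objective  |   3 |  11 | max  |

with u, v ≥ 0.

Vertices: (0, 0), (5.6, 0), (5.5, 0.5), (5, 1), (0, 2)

Evaluate the objective at each vertex of the feasible region:
  z(0, 0) = 0
  z(5.6, 0) = 16.8
  z(5.5, 0.5) = 22
  z(5, 1) = 26  ←
  z(0, 2) = 22
The maximum is at u = 5, v = 1.

(5, 1)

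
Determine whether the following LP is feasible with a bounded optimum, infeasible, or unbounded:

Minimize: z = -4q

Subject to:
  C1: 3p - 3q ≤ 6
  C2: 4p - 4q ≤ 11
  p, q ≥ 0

Unbounded (objective can decrease without bound)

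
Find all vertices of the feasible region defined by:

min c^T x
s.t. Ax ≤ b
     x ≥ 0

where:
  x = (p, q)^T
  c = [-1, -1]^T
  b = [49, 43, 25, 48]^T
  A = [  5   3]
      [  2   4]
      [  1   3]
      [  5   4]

(0, 0), (9.6, 0), (4, 7), (0, 8.333)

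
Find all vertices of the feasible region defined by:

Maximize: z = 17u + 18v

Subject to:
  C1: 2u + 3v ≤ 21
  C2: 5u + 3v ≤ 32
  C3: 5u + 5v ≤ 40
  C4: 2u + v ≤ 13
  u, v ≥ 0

(0, 0), (6.4, 0), (4, 4), (3, 5), (0, 7)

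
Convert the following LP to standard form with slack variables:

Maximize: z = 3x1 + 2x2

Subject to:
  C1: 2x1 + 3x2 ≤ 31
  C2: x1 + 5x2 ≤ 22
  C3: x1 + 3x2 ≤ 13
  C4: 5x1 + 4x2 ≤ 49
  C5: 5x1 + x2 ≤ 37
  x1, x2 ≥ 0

max z = 3x1 + 2x2

s.t.
  2x1 + 3x2 + s1 = 31
  x1 + 5x2 + s2 = 22
  x1 + 3x2 + s3 = 13
  5x1 + 4x2 + s4 = 49
  5x1 + x2 + s5 = 37
  x1, x2, s1, s2, s3, s4, s5 ≥ 0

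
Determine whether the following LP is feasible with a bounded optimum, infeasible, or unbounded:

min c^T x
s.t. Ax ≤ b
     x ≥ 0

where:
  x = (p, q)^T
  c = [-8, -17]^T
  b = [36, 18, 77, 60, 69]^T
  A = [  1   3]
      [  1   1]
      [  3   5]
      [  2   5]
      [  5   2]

Feasible with a bounded optimal solution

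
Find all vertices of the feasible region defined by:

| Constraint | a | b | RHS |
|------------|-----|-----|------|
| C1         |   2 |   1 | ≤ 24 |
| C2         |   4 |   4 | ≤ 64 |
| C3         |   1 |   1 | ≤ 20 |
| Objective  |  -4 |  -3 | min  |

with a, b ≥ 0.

(0, 0), (12, 0), (8, 8), (0, 16)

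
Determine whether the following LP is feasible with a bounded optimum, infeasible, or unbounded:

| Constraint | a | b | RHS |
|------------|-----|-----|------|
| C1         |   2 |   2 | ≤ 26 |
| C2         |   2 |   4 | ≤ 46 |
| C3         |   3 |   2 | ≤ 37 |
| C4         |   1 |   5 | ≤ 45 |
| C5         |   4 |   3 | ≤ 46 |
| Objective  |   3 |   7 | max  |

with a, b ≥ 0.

Feasible with a bounded optimal solution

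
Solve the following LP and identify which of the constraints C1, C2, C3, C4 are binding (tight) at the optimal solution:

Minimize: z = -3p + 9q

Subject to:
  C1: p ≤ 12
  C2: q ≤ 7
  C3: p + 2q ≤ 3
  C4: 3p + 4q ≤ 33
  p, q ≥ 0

At p = 3, q = 0, compute slack b - a·x for each constraint:
  C1: 12 − 3 = 9  (slack)
  C2: 7 − 0 = 7  (slack)
  C3: 3 − 3 = 0  (binding)
  C4: 33 − 9 = 24  (slack)

Optimal: p = 3, q = 0
Binding: C3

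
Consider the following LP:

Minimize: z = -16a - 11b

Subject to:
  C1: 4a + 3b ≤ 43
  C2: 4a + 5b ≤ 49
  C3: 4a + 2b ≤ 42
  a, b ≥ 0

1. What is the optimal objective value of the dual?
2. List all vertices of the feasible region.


1. -171
2. (0, 0), (10.5, 0), (10, 1), (8.5, 3), (0, 9.8)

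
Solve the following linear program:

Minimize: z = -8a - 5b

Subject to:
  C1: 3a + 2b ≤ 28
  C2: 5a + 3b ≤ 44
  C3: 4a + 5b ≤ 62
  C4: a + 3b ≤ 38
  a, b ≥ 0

Evaluate the objective at each vertex of the feasible region:
  z(0, 0) = 0
  z(8.8, 0) = -70.4
  z(4, 8) = -72  ←
  z(2.286, 10.57) = -71.14
  z(0, 12.4) = -62
The minimum is at a = 4, b = 8.

a = 4, b = 8, z = -72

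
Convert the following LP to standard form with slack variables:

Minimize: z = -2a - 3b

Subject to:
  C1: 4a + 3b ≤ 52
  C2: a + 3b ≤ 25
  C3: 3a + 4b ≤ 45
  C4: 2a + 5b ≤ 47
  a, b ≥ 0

min z = -2a - 3b

s.t.
  4a + 3b + s1 = 52
  a + 3b + s2 = 25
  3a + 4b + s3 = 45
  2a + 5b + s4 = 47
  a, b, s1, s2, s3, s4 ≥ 0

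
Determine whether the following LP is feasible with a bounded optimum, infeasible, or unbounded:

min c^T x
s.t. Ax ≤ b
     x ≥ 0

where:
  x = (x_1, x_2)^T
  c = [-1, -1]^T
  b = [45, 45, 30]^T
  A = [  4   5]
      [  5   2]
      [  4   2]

Feasible with a bounded optimal solution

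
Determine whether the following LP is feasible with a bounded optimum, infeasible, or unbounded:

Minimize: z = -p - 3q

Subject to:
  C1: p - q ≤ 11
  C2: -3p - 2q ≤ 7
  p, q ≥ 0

Unbounded (objective can decrease without bound)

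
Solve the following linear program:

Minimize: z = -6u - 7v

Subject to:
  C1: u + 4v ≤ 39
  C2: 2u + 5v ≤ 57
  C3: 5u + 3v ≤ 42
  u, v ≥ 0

Evaluate the objective at each vertex of the feasible region:
  z(0, 0) = 0
  z(8.4, 0) = -50.4
  z(3, 9) = -81  ←
  z(0, 9.75) = -68.25
The minimum is at u = 3, v = 9.

u = 3, v = 9, z = -81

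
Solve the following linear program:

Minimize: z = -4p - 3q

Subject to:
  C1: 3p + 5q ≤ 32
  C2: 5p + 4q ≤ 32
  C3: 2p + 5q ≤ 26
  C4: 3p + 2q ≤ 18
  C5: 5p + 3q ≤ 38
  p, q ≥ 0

Evaluate the objective at each vertex of the feasible region:
  z(0, 0) = 0
  z(6, 0) = -24
  z(4, 3) = -25  ←
  z(3.294, 3.882) = -24.82
  z(0, 5.2) = -15.6
The minimum is at p = 4, q = 3.

p = 4, q = 3, z = -25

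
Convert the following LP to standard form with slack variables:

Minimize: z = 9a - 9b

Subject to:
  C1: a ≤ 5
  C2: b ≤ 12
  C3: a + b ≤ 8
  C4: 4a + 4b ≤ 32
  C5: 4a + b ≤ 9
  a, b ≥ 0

min z = 9a - 9b

s.t.
  a + s1 = 5
  b + s2 = 12
  a + b + s3 = 8
  4a + 4b + s4 = 32
  4a + b + s5 = 9
  a, b, s1, s2, s3, s4, s5 ≥ 0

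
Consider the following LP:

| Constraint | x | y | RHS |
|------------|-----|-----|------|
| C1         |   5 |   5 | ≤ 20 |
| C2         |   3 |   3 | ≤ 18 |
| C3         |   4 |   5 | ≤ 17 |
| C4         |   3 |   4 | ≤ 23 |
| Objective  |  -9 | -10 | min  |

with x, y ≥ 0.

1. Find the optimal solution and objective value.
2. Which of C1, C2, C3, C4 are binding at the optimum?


1. x = 3, y = 1, z = -37
2. C1, C3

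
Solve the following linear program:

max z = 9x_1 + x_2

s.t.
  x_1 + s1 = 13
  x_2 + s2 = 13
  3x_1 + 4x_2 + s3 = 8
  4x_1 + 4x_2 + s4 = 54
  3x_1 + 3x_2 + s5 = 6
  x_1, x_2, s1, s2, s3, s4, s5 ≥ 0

Evaluate the objective at each vertex of the feasible region:
  z(0, 0) = 0
  z(2, 0) = 18  ←
  z(0, 2) = 2
The maximum is at x_1 = 2, x_2 = 0.

x_1 = 2, x_2 = 0, z = 18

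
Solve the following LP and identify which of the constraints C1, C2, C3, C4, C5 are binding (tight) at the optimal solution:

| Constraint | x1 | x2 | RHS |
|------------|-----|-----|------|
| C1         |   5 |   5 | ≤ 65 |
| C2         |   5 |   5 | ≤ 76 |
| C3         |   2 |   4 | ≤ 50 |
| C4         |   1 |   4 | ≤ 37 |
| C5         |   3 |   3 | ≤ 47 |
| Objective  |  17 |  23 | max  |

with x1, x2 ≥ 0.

At x1 = 5, x2 = 8, compute slack b - a·x for each constraint:
  C1: 65 − 65 = 0  (binding)
  C2: 76 − 65 = 11  (slack)
  C3: 50 − 42 = 8  (slack)
  C4: 37 − 37 = 0  (binding)
  C5: 47 − 39 = 8  (slack)

Optimal: x1 = 5, x2 = 8
Binding: C1, C4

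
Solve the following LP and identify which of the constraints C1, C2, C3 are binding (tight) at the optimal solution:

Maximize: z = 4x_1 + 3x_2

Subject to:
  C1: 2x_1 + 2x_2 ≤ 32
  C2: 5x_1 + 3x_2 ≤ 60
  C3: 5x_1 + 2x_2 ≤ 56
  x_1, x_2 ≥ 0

At x_1 = 6, x_2 = 10, compute slack b - a·x for each constraint:
  C1: 32 − 32 = 0  (binding)
  C2: 60 − 60 = 0  (binding)
  C3: 56 − 50 = 6  (slack)

Optimal: x_1 = 6, x_2 = 10
Binding: C1, C2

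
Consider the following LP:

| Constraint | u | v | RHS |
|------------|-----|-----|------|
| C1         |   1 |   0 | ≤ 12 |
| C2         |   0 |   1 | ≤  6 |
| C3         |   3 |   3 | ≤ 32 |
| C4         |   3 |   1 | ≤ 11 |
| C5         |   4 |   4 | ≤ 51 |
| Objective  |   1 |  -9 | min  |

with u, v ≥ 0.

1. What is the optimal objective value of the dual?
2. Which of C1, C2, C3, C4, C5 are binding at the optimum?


1. -54
2. C2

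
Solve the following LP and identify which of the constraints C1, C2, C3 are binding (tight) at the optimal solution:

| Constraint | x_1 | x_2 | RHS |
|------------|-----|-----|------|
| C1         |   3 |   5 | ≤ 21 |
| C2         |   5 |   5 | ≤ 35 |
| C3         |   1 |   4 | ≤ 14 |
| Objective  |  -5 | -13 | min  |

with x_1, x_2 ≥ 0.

At x_1 = 2, x_2 = 3, compute slack b - a·x for each constraint:
  C1: 21 − 21 = 0  (binding)
  C2: 35 − 25 = 10  (slack)
  C3: 14 − 14 = 0  (binding)

Optimal: x_1 = 2, x_2 = 3
Binding: C1, C3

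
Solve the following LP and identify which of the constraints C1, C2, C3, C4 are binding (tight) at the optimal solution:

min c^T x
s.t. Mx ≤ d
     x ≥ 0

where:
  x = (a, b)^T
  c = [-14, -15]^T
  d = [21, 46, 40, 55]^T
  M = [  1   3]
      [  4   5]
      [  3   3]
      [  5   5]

At a = 9, b = 2, compute slack b - a·x for each constraint:
  C1: 21 − 15 = 6  (slack)
  C2: 46 − 46 = 0  (binding)
  C3: 40 − 33 = 7  (slack)
  C4: 55 − 55 = 0  (binding)

Optimal: a = 9, b = 2
Binding: C2, C4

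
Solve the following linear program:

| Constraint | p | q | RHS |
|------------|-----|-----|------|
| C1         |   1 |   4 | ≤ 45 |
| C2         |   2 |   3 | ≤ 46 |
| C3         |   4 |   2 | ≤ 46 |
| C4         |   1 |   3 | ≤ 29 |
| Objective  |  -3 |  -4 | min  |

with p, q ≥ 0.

Evaluate the objective at each vertex of the feasible region:
  z(0, 0) = 0
  z(11.5, 0) = -34.5
  z(8, 7) = -52  ←
  z(0, 9.667) = -38.67
The minimum is at p = 8, q = 7.

p = 8, q = 7, z = -52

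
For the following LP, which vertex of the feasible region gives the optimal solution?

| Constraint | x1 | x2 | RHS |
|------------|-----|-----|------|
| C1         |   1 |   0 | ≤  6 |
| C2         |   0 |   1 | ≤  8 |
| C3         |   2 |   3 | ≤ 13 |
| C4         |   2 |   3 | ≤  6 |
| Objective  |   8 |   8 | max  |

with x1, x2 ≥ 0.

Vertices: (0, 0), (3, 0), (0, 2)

Evaluate the objective at each vertex of the feasible region:
  z(0, 0) = 0
  z(3, 0) = 24  ←
  z(0, 2) = 16
The maximum is at x1 = 3, x2 = 0.

(3, 0)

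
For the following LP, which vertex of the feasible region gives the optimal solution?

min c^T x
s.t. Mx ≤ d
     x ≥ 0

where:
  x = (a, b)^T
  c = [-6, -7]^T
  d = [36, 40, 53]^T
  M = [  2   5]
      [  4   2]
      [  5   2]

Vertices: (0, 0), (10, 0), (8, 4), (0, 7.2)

Evaluate the objective at each vertex of the feasible region:
  z(0, 0) = 0
  z(10, 0) = -60
  z(8, 4) = -76  ←
  z(0, 7.2) = -50.4
The minimum is at a = 8, b = 4.

(8, 4)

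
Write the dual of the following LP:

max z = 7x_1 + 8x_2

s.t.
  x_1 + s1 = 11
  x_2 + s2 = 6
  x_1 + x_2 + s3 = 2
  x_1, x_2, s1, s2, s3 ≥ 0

Primal max cᵀx s.t. Ax ≤ b, x ≥ 0  →  Dual min bᵀy s.t. Aᵀy ≥ c, y ≥ 0.

Minimize: z = 11y1 + 6y2 + 2y3

Subject to:
  y1 + y3 ≥ 7
  y2 + y3 ≥ 8
  y1, y2, y3 ≥ 0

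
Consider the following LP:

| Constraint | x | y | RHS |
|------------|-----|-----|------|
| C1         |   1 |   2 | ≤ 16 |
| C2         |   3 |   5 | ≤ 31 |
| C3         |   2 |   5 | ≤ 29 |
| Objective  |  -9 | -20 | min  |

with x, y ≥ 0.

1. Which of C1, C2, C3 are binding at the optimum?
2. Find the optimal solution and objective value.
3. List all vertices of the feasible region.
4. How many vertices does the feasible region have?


1. C2, C3
2. x = 2, y = 5, z = -118
3. (0, 0), (10.33, 0), (2, 5), (0, 5.8)
4. 4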